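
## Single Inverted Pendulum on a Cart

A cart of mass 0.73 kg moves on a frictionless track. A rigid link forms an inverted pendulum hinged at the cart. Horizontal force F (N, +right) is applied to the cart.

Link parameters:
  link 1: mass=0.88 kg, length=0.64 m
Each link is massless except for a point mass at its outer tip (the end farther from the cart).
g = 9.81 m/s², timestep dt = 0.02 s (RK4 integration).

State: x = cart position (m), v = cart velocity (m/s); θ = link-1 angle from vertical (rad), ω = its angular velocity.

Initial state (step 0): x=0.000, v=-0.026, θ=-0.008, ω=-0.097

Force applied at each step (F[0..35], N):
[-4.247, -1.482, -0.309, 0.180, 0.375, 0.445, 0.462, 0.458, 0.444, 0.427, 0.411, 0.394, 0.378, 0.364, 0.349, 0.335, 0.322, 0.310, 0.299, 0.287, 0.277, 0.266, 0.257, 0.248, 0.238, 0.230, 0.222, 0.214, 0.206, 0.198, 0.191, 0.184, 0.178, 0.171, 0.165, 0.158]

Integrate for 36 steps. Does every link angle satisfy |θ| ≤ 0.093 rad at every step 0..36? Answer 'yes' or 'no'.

Answer: yes

Derivation:
apply F[0]=-4.247 → step 1: x=-0.002, v=-0.140, θ=-0.008, ω=0.079
apply F[1]=-1.482 → step 2: x=-0.005, v=-0.179, θ=-0.006, ω=0.138
apply F[2]=-0.309 → step 3: x=-0.009, v=-0.187, θ=-0.003, ω=0.148
apply F[3]=+0.180 → step 4: x=-0.012, v=-0.181, θ=-0.000, ω=0.139
apply F[4]=+0.375 → step 5: x=-0.016, v=-0.171, θ=0.002, ω=0.124
apply F[5]=+0.445 → step 6: x=-0.019, v=-0.160, θ=0.005, ω=0.107
apply F[6]=+0.462 → step 7: x=-0.022, v=-0.149, θ=0.007, ω=0.091
apply F[7]=+0.458 → step 8: x=-0.025, v=-0.138, θ=0.008, ω=0.076
apply F[8]=+0.444 → step 9: x=-0.028, v=-0.128, θ=0.010, ω=0.063
apply F[9]=+0.427 → step 10: x=-0.030, v=-0.119, θ=0.011, ω=0.052
apply F[10]=+0.411 → step 11: x=-0.032, v=-0.110, θ=0.012, ω=0.042
apply F[11]=+0.394 → step 12: x=-0.034, v=-0.102, θ=0.013, ω=0.034
apply F[12]=+0.378 → step 13: x=-0.036, v=-0.095, θ=0.013, ω=0.026
apply F[13]=+0.364 → step 14: x=-0.038, v=-0.088, θ=0.014, ω=0.020
apply F[14]=+0.349 → step 15: x=-0.040, v=-0.082, θ=0.014, ω=0.014
apply F[15]=+0.335 → step 16: x=-0.042, v=-0.076, θ=0.014, ω=0.009
apply F[16]=+0.322 → step 17: x=-0.043, v=-0.070, θ=0.014, ω=0.005
apply F[17]=+0.310 → step 18: x=-0.044, v=-0.065, θ=0.014, ω=0.001
apply F[18]=+0.299 → step 19: x=-0.046, v=-0.060, θ=0.014, ω=-0.002
apply F[19]=+0.287 → step 20: x=-0.047, v=-0.056, θ=0.014, ω=-0.004
apply F[20]=+0.277 → step 21: x=-0.048, v=-0.052, θ=0.014, ω=-0.007
apply F[21]=+0.266 → step 22: x=-0.049, v=-0.048, θ=0.014, ω=-0.009
apply F[22]=+0.257 → step 23: x=-0.050, v=-0.044, θ=0.014, ω=-0.010
apply F[23]=+0.248 → step 24: x=-0.051, v=-0.040, θ=0.014, ω=-0.012
apply F[24]=+0.238 → step 25: x=-0.051, v=-0.037, θ=0.013, ω=-0.013
apply F[25]=+0.230 → step 26: x=-0.052, v=-0.034, θ=0.013, ω=-0.013
apply F[26]=+0.222 → step 27: x=-0.053, v=-0.031, θ=0.013, ω=-0.014
apply F[27]=+0.214 → step 28: x=-0.053, v=-0.028, θ=0.013, ω=-0.015
apply F[28]=+0.206 → step 29: x=-0.054, v=-0.025, θ=0.012, ω=-0.015
apply F[29]=+0.198 → step 30: x=-0.054, v=-0.023, θ=0.012, ω=-0.016
apply F[30]=+0.191 → step 31: x=-0.055, v=-0.020, θ=0.012, ω=-0.016
apply F[31]=+0.184 → step 32: x=-0.055, v=-0.018, θ=0.011, ω=-0.016
apply F[32]=+0.178 → step 33: x=-0.055, v=-0.016, θ=0.011, ω=-0.016
apply F[33]=+0.171 → step 34: x=-0.056, v=-0.014, θ=0.011, ω=-0.016
apply F[34]=+0.165 → step 35: x=-0.056, v=-0.012, θ=0.010, ω=-0.016
apply F[35]=+0.158 → step 36: x=-0.056, v=-0.010, θ=0.010, ω=-0.016
Max |angle| over trajectory = 0.014 rad; bound = 0.093 → within bound.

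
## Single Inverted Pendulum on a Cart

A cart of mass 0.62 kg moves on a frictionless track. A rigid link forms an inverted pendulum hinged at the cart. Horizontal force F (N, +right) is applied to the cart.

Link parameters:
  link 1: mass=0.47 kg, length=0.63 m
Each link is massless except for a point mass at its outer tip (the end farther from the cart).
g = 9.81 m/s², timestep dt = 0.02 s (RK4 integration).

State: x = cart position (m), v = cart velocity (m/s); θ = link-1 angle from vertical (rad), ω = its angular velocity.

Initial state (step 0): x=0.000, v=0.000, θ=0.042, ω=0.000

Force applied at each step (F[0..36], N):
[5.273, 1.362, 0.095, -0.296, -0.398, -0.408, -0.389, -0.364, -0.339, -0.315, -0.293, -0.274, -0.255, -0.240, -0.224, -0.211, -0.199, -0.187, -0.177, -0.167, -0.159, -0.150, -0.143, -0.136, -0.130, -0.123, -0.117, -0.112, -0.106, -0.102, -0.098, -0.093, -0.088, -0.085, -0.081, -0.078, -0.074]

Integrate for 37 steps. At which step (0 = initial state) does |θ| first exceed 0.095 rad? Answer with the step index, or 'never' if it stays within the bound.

apply F[0]=+5.273 → step 1: x=0.002, v=0.164, θ=0.040, ω=-0.247
apply F[1]=+1.362 → step 2: x=0.005, v=0.202, θ=0.034, ω=-0.296
apply F[2]=+0.095 → step 3: x=0.009, v=0.201, θ=0.028, ω=-0.284
apply F[3]=-0.296 → step 4: x=0.013, v=0.187, θ=0.023, ω=-0.255
apply F[4]=-0.398 → step 5: x=0.017, v=0.171, θ=0.018, ω=-0.224
apply F[5]=-0.408 → step 6: x=0.020, v=0.156, θ=0.014, ω=-0.194
apply F[6]=-0.389 → step 7: x=0.023, v=0.142, θ=0.010, ω=-0.167
apply F[7]=-0.364 → step 8: x=0.026, v=0.129, θ=0.007, ω=-0.144
apply F[8]=-0.339 → step 9: x=0.028, v=0.117, θ=0.005, ω=-0.123
apply F[9]=-0.315 → step 10: x=0.030, v=0.106, θ=0.002, ω=-0.105
apply F[10]=-0.293 → step 11: x=0.032, v=0.096, θ=0.000, ω=-0.090
apply F[11]=-0.274 → step 12: x=0.034, v=0.088, θ=-0.001, ω=-0.076
apply F[12]=-0.255 → step 13: x=0.036, v=0.080, θ=-0.003, ω=-0.064
apply F[13]=-0.240 → step 14: x=0.037, v=0.073, θ=-0.004, ω=-0.054
apply F[14]=-0.224 → step 15: x=0.039, v=0.066, θ=-0.005, ω=-0.045
apply F[15]=-0.211 → step 16: x=0.040, v=0.060, θ=-0.006, ω=-0.037
apply F[16]=-0.199 → step 17: x=0.041, v=0.054, θ=-0.006, ω=-0.030
apply F[17]=-0.187 → step 18: x=0.042, v=0.049, θ=-0.007, ω=-0.024
apply F[18]=-0.177 → step 19: x=0.043, v=0.045, θ=-0.007, ω=-0.019
apply F[19]=-0.167 → step 20: x=0.044, v=0.040, θ=-0.008, ω=-0.014
apply F[20]=-0.159 → step 21: x=0.045, v=0.036, θ=-0.008, ω=-0.010
apply F[21]=-0.150 → step 22: x=0.046, v=0.033, θ=-0.008, ω=-0.007
apply F[22]=-0.143 → step 23: x=0.046, v=0.029, θ=-0.008, ω=-0.004
apply F[23]=-0.136 → step 24: x=0.047, v=0.026, θ=-0.008, ω=-0.002
apply F[24]=-0.130 → step 25: x=0.047, v=0.023, θ=-0.008, ω=0.001
apply F[25]=-0.123 → step 26: x=0.048, v=0.021, θ=-0.008, ω=0.002
apply F[26]=-0.117 → step 27: x=0.048, v=0.018, θ=-0.008, ω=0.004
apply F[27]=-0.112 → step 28: x=0.048, v=0.016, θ=-0.008, ω=0.005
apply F[28]=-0.106 → step 29: x=0.049, v=0.013, θ=-0.008, ω=0.006
apply F[29]=-0.102 → step 30: x=0.049, v=0.011, θ=-0.008, ω=0.007
apply F[30]=-0.098 → step 31: x=0.049, v=0.009, θ=-0.008, ω=0.008
apply F[31]=-0.093 → step 32: x=0.049, v=0.007, θ=-0.008, ω=0.008
apply F[32]=-0.088 → step 33: x=0.049, v=0.006, θ=-0.007, ω=0.009
apply F[33]=-0.085 → step 34: x=0.050, v=0.004, θ=-0.007, ω=0.009
apply F[34]=-0.081 → step 35: x=0.050, v=0.002, θ=-0.007, ω=0.010
apply F[35]=-0.078 → step 36: x=0.050, v=0.001, θ=-0.007, ω=0.010
apply F[36]=-0.074 → step 37: x=0.050, v=-0.001, θ=-0.007, ω=0.010
max |θ| = 0.042 ≤ 0.095 over all 38 states.

Answer: never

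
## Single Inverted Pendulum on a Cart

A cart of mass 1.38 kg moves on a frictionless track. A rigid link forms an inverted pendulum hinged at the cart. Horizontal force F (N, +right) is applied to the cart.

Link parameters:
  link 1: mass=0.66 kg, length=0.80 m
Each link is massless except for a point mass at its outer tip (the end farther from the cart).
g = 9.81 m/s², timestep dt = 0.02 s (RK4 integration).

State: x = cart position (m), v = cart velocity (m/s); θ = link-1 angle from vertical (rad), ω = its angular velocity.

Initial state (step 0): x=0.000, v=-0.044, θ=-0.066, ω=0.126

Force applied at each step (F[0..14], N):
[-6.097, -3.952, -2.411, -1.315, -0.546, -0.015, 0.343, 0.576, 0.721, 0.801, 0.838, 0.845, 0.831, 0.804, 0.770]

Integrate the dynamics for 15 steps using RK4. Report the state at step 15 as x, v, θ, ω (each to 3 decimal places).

apply F[0]=-6.097 → step 1: x=-0.002, v=-0.126, θ=-0.063, ω=0.213
apply F[1]=-3.952 → step 2: x=-0.005, v=-0.178, θ=-0.058, ω=0.262
apply F[2]=-2.411 → step 3: x=-0.009, v=-0.208, θ=-0.052, ω=0.286
apply F[3]=-1.315 → step 4: x=-0.013, v=-0.222, θ=-0.047, ω=0.292
apply F[4]=-0.546 → step 5: x=-0.017, v=-0.226, θ=-0.041, ω=0.286
apply F[5]=-0.015 → step 6: x=-0.022, v=-0.222, θ=-0.035, ω=0.272
apply F[6]=+0.343 → step 7: x=-0.026, v=-0.214, θ=-0.030, ω=0.254
apply F[7]=+0.576 → step 8: x=-0.030, v=-0.204, θ=-0.025, ω=0.234
apply F[8]=+0.721 → step 9: x=-0.034, v=-0.191, θ=-0.021, ω=0.213
apply F[9]=+0.801 → step 10: x=-0.038, v=-0.178, θ=-0.017, ω=0.191
apply F[10]=+0.838 → step 11: x=-0.041, v=-0.164, θ=-0.013, ω=0.171
apply F[11]=+0.845 → step 12: x=-0.045, v=-0.151, θ=-0.010, ω=0.151
apply F[12]=+0.831 → step 13: x=-0.047, v=-0.138, θ=-0.007, ω=0.133
apply F[13]=+0.804 → step 14: x=-0.050, v=-0.126, θ=-0.004, ω=0.117
apply F[14]=+0.770 → step 15: x=-0.053, v=-0.114, θ=-0.002, ω=0.102

Answer: x=-0.053, v=-0.114, θ=-0.002, ω=0.102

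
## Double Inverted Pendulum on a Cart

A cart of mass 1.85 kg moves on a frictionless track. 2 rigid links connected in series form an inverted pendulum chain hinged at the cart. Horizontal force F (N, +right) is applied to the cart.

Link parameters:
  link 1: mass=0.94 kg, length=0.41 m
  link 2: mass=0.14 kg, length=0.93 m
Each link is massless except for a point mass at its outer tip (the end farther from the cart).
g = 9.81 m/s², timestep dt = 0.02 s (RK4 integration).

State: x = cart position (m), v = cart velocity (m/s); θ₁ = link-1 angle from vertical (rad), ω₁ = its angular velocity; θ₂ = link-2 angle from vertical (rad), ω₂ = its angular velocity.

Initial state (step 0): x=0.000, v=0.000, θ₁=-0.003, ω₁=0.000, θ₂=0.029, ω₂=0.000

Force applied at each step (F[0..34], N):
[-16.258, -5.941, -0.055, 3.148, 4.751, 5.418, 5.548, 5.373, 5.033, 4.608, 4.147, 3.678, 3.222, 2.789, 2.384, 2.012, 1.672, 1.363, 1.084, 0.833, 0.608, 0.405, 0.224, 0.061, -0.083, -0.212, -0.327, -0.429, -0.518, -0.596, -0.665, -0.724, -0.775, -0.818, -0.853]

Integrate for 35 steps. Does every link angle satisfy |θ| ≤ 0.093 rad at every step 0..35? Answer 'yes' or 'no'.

Answer: yes

Derivation:
apply F[0]=-16.258 → step 1: x=-0.002, v=-0.176, θ₁=0.001, ω₁=0.425, θ₂=0.029, ω₂=0.007
apply F[1]=-5.941 → step 2: x=-0.006, v=-0.240, θ₁=0.011, ω₁=0.585, θ₂=0.029, ω₂=0.013
apply F[2]=-0.055 → step 3: x=-0.011, v=-0.243, θ₁=0.023, ω₁=0.598, θ₂=0.030, ω₂=0.016
apply F[3]=+3.148 → step 4: x=-0.015, v=-0.212, θ₁=0.034, ω₁=0.537, θ₂=0.030, ω₂=0.016
apply F[4]=+4.751 → step 5: x=-0.019, v=-0.165, θ₁=0.044, ω₁=0.443, θ₂=0.030, ω₂=0.014
apply F[5]=+5.418 → step 6: x=-0.022, v=-0.112, θ₁=0.052, ω₁=0.338, θ₂=0.030, ω₂=0.009
apply F[6]=+5.548 → step 7: x=-0.024, v=-0.059, θ₁=0.058, ω₁=0.236, θ₂=0.031, ω₂=0.003
apply F[7]=+5.373 → step 8: x=-0.024, v=-0.008, θ₁=0.062, ω₁=0.142, θ₂=0.031, ω₂=-0.004
apply F[8]=+5.033 → step 9: x=-0.024, v=0.039, θ₁=0.064, ω₁=0.059, θ₂=0.030, ω₂=-0.012
apply F[9]=+4.608 → step 10: x=-0.023, v=0.082, θ₁=0.064, ω₁=-0.011, θ₂=0.030, ω₂=-0.020
apply F[10]=+4.147 → step 11: x=-0.021, v=0.119, θ₁=0.063, ω₁=-0.069, θ₂=0.030, ω₂=-0.028
apply F[11]=+3.678 → step 12: x=-0.018, v=0.152, θ₁=0.061, ω₁=-0.116, θ₂=0.029, ω₂=-0.036
apply F[12]=+3.222 → step 13: x=-0.015, v=0.180, θ₁=0.059, ω₁=-0.153, θ₂=0.028, ω₂=-0.044
apply F[13]=+2.789 → step 14: x=-0.011, v=0.203, θ₁=0.055, ω₁=-0.181, θ₂=0.027, ω₂=-0.051
apply F[14]=+2.384 → step 15: x=-0.007, v=0.223, θ₁=0.052, ω₁=-0.202, θ₂=0.026, ω₂=-0.058
apply F[15]=+2.012 → step 16: x=-0.002, v=0.239, θ₁=0.047, ω₁=-0.215, θ₂=0.025, ω₂=-0.064
apply F[16]=+1.672 → step 17: x=0.003, v=0.252, θ₁=0.043, ω₁=-0.224, θ₂=0.024, ω₂=-0.069
apply F[17]=+1.363 → step 18: x=0.008, v=0.262, θ₁=0.039, ω₁=-0.227, θ₂=0.022, ω₂=-0.073
apply F[18]=+1.084 → step 19: x=0.013, v=0.270, θ₁=0.034, ω₁=-0.227, θ₂=0.021, ω₂=-0.077
apply F[19]=+0.833 → step 20: x=0.019, v=0.275, θ₁=0.029, ω₁=-0.225, θ₂=0.019, ω₂=-0.079
apply F[20]=+0.608 → step 21: x=0.024, v=0.279, θ₁=0.025, ω₁=-0.219, θ₂=0.017, ω₂=-0.082
apply F[21]=+0.405 → step 22: x=0.030, v=0.280, θ₁=0.021, ω₁=-0.212, θ₂=0.016, ω₂=-0.083
apply F[22]=+0.224 → step 23: x=0.036, v=0.281, θ₁=0.017, ω₁=-0.204, θ₂=0.014, ω₂=-0.084
apply F[23]=+0.061 → step 24: x=0.041, v=0.280, θ₁=0.013, ω₁=-0.194, θ₂=0.012, ω₂=-0.084
apply F[24]=-0.083 → step 25: x=0.047, v=0.277, θ₁=0.009, ω₁=-0.184, θ₂=0.011, ω₂=-0.084
apply F[25]=-0.212 → step 26: x=0.052, v=0.274, θ₁=0.005, ω₁=-0.173, θ₂=0.009, ω₂=-0.083
apply F[26]=-0.327 → step 27: x=0.058, v=0.270, θ₁=0.002, ω₁=-0.162, θ₂=0.007, ω₂=-0.082
apply F[27]=-0.429 → step 28: x=0.063, v=0.266, θ₁=-0.001, ω₁=-0.151, θ₂=0.006, ω₂=-0.081
apply F[28]=-0.518 → step 29: x=0.068, v=0.260, θ₁=-0.004, ω₁=-0.140, θ₂=0.004, ω₂=-0.079
apply F[29]=-0.596 → step 30: x=0.074, v=0.255, θ₁=-0.007, ω₁=-0.130, θ₂=0.003, ω₂=-0.077
apply F[30]=-0.665 → step 31: x=0.079, v=0.248, θ₁=-0.009, ω₁=-0.119, θ₂=0.001, ω₂=-0.074
apply F[31]=-0.724 → step 32: x=0.083, v=0.242, θ₁=-0.012, ω₁=-0.108, θ₂=-0.000, ω₂=-0.071
apply F[32]=-0.775 → step 33: x=0.088, v=0.235, θ₁=-0.014, ω₁=-0.099, θ₂=-0.002, ω₂=-0.069
apply F[33]=-0.818 → step 34: x=0.093, v=0.228, θ₁=-0.016, ω₁=-0.089, θ₂=-0.003, ω₂=-0.066
apply F[34]=-0.853 → step 35: x=0.097, v=0.220, θ₁=-0.017, ω₁=-0.080, θ₂=-0.004, ω₂=-0.063
Max |angle| over trajectory = 0.064 rad; bound = 0.093 → within bound.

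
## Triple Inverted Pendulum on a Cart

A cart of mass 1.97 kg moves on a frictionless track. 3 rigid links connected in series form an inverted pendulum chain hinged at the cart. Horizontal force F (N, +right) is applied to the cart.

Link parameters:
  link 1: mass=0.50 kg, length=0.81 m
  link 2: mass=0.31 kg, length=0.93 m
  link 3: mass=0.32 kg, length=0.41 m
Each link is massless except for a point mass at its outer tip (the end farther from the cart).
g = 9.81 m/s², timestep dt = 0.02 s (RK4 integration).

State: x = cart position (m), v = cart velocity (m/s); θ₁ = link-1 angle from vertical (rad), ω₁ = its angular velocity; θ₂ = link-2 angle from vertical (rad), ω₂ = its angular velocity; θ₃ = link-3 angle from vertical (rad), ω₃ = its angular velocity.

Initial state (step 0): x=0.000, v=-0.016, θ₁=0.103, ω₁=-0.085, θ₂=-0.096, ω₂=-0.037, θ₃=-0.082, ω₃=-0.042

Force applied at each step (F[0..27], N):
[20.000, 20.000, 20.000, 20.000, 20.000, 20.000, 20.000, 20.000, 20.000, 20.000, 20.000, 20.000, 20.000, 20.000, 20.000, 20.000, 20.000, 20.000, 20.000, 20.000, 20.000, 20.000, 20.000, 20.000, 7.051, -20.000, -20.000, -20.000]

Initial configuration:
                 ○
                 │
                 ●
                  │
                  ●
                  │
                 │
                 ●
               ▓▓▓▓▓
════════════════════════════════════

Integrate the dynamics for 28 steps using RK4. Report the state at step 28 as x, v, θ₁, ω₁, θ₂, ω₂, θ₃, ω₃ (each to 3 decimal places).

apply F[0]=+20.000 → step 1: x=0.002, v=0.175, θ₁=0.100, ω₁=-0.234, θ₂=-0.098, ω₂=-0.138, θ₃=-0.083, ω₃=-0.028
apply F[1]=+20.000 → step 2: x=0.007, v=0.367, θ₁=0.094, ω₁=-0.386, θ₂=-0.102, ω₂=-0.237, θ₃=-0.083, ω₃=-0.012
apply F[2]=+20.000 → step 3: x=0.016, v=0.560, θ₁=0.084, ω₁=-0.543, θ₂=-0.107, ω₂=-0.335, θ₃=-0.083, ω₃=0.009
apply F[3]=+20.000 → step 4: x=0.029, v=0.754, θ₁=0.072, ω₁=-0.708, θ₂=-0.115, ω₂=-0.430, θ₃=-0.083, ω₃=0.035
apply F[4]=+20.000 → step 5: x=0.046, v=0.950, θ₁=0.056, ω₁=-0.882, θ₂=-0.124, ω₂=-0.520, θ₃=-0.082, ω₃=0.069
apply F[5]=+20.000 → step 6: x=0.067, v=1.149, θ₁=0.036, ω₁=-1.068, θ₂=-0.136, ω₂=-0.606, θ₃=-0.080, ω₃=0.111
apply F[6]=+20.000 → step 7: x=0.092, v=1.349, θ₁=0.013, ω₁=-1.268, θ₂=-0.149, ω₂=-0.686, θ₃=-0.077, ω₃=0.162
apply F[7]=+20.000 → step 8: x=0.121, v=1.552, θ₁=-0.014, ω₁=-1.483, θ₂=-0.163, ω₂=-0.757, θ₃=-0.073, ω₃=0.220
apply F[8]=+20.000 → step 9: x=0.155, v=1.758, θ₁=-0.046, ω₁=-1.715, θ₂=-0.179, ω₂=-0.819, θ₃=-0.068, ω₃=0.285
apply F[9]=+20.000 → step 10: x=0.192, v=1.965, θ₁=-0.083, ω₁=-1.965, θ₂=-0.196, ω₂=-0.868, θ₃=-0.062, ω₃=0.350
apply F[10]=+20.000 → step 11: x=0.233, v=2.173, θ₁=-0.125, ω₁=-2.233, θ₂=-0.213, ω₂=-0.904, θ₃=-0.054, ω₃=0.410
apply F[11]=+20.000 → step 12: x=0.279, v=2.382, θ₁=-0.172, ω₁=-2.516, θ₂=-0.232, ω₂=-0.925, θ₃=-0.046, ω₃=0.455
apply F[12]=+20.000 → step 13: x=0.328, v=2.587, θ₁=-0.226, ω₁=-2.812, θ₂=-0.250, ω₂=-0.932, θ₃=-0.036, ω₃=0.474
apply F[13]=+20.000 → step 14: x=0.382, v=2.789, θ₁=-0.285, ω₁=-3.113, θ₂=-0.269, ω₂=-0.927, θ₃=-0.027, ω₃=0.452
apply F[14]=+20.000 → step 15: x=0.440, v=2.982, θ₁=-0.350, ω₁=-3.412, θ₂=-0.287, ω₂=-0.916, θ₃=-0.019, ω₃=0.378
apply F[15]=+20.000 → step 16: x=0.501, v=3.164, θ₁=-0.421, ω₁=-3.698, θ₂=-0.306, ω₂=-0.908, θ₃=-0.012, ω₃=0.242
apply F[16]=+20.000 → step 17: x=0.566, v=3.333, θ₁=-0.498, ω₁=-3.961, θ₂=-0.324, ω₂=-0.913, θ₃=-0.009, ω₃=0.042
apply F[17]=+20.000 → step 18: x=0.635, v=3.486, θ₁=-0.580, ω₁=-4.195, θ₂=-0.342, ω₂=-0.942, θ₃=-0.011, ω₃=-0.219
apply F[18]=+20.000 → step 19: x=0.706, v=3.622, θ₁=-0.666, ω₁=-4.394, θ₂=-0.362, ω₂=-1.005, θ₃=-0.018, ω₃=-0.532
apply F[19]=+20.000 → step 20: x=0.779, v=3.742, θ₁=-0.755, ω₁=-4.556, θ₂=-0.383, ω₂=-1.110, θ₃=-0.033, ω₃=-0.884
apply F[20]=+20.000 → step 21: x=0.855, v=3.847, θ₁=-0.848, ω₁=-4.684, θ₂=-0.406, ω₂=-1.259, θ₃=-0.054, ω₃=-1.261
apply F[21]=+20.000 → step 22: x=0.933, v=3.937, θ₁=-0.942, ω₁=-4.779, θ₂=-0.433, ω₂=-1.452, θ₃=-0.083, ω₃=-1.653
apply F[22]=+20.000 → step 23: x=1.013, v=4.016, θ₁=-1.039, ω₁=-4.845, θ₂=-0.465, ω₂=-1.689, θ₃=-0.120, ω₃=-2.053
apply F[23]=+20.000 → step 24: x=1.094, v=4.083, θ₁=-1.136, ω₁=-4.882, θ₂=-0.501, ω₂=-1.966, θ₃=-0.165, ω₃=-2.457
apply F[24]=+7.051 → step 25: x=1.175, v=4.042, θ₁=-1.234, ω₁=-4.891, θ₂=-0.543, ω₂=-2.203, θ₃=-0.218, ω₃=-2.786
apply F[25]=-20.000 → step 26: x=1.253, v=3.789, θ₁=-1.332, ω₁=-4.913, θ₂=-0.588, ω₂=-2.296, θ₃=-0.275, ω₃=-2.971
apply F[26]=-20.000 → step 27: x=1.326, v=3.532, θ₁=-1.430, ω₁=-4.955, θ₂=-0.635, ω₂=-2.407, θ₃=-0.337, ω₃=-3.159
apply F[27]=-20.000 → step 28: x=1.395, v=3.268, θ₁=-1.530, ω₁=-5.012, θ₂=-0.684, ω₂=-2.540, θ₃=-0.402, ω₃=-3.352

Answer: x=1.395, v=3.268, θ₁=-1.530, ω₁=-5.012, θ₂=-0.684, ω₂=-2.540, θ₃=-0.402, ω₃=-3.352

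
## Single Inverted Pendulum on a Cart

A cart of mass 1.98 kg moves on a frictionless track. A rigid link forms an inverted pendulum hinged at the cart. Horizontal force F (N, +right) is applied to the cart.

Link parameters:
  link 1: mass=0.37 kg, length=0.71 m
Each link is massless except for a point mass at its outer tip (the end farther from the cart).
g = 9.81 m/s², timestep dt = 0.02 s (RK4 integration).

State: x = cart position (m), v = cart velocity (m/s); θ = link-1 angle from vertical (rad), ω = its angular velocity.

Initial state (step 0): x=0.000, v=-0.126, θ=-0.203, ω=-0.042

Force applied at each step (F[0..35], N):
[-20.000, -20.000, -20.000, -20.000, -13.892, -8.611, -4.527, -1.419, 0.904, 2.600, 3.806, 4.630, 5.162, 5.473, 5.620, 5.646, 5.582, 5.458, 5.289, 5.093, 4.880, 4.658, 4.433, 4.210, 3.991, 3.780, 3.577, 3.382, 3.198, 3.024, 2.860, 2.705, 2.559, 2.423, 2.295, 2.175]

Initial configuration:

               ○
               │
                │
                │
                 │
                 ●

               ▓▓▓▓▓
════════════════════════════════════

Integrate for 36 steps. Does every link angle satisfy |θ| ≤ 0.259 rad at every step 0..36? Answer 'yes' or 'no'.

apply F[0]=-20.000 → step 1: x=-0.004, v=-0.319, θ=-0.202, ω=0.169
apply F[1]=-20.000 → step 2: x=-0.013, v=-0.513, θ=-0.196, ω=0.382
apply F[2]=-20.000 → step 3: x=-0.025, v=-0.707, θ=-0.186, ω=0.597
apply F[3]=-20.000 → step 4: x=-0.041, v=-0.901, θ=-0.172, ω=0.817
apply F[4]=-13.892 → step 5: x=-0.060, v=-1.036, θ=-0.155, ω=0.959
apply F[5]=-8.611 → step 6: x=-0.082, v=-1.117, θ=-0.135, ω=1.033
apply F[6]=-4.527 → step 7: x=-0.105, v=-1.159, θ=-0.114, ω=1.057
apply F[7]=-1.419 → step 8: x=-0.128, v=-1.170, θ=-0.093, ω=1.043
apply F[8]=+0.904 → step 9: x=-0.151, v=-1.158, θ=-0.072, ω=1.004
apply F[9]=+2.600 → step 10: x=-0.174, v=-1.129, θ=-0.053, ω=0.947
apply F[10]=+3.806 → step 11: x=-0.196, v=-1.090, θ=-0.035, ω=0.878
apply F[11]=+4.630 → step 12: x=-0.218, v=-1.042, θ=-0.018, ω=0.804
apply F[12]=+5.162 → step 13: x=-0.238, v=-0.989, θ=-0.002, ω=0.727
apply F[13]=+5.473 → step 14: x=-0.257, v=-0.934, θ=0.011, ω=0.651
apply F[14]=+5.620 → step 15: x=-0.275, v=-0.878, θ=0.024, ω=0.577
apply F[15]=+5.646 → step 16: x=-0.292, v=-0.822, θ=0.034, ω=0.506
apply F[16]=+5.582 → step 17: x=-0.308, v=-0.767, θ=0.044, ω=0.440
apply F[17]=+5.458 → step 18: x=-0.323, v=-0.714, θ=0.052, ω=0.378
apply F[18]=+5.289 → step 19: x=-0.337, v=-0.662, θ=0.059, ω=0.321
apply F[19]=+5.093 → step 20: x=-0.350, v=-0.613, θ=0.065, ω=0.269
apply F[20]=+4.880 → step 21: x=-0.361, v=-0.566, θ=0.070, ω=0.222
apply F[21]=+4.658 → step 22: x=-0.372, v=-0.522, θ=0.074, ω=0.179
apply F[22]=+4.433 → step 23: x=-0.382, v=-0.480, θ=0.077, ω=0.141
apply F[23]=+4.210 → step 24: x=-0.391, v=-0.440, θ=0.080, ω=0.107
apply F[24]=+3.991 → step 25: x=-0.400, v=-0.403, θ=0.081, ω=0.077
apply F[25]=+3.780 → step 26: x=-0.408, v=-0.368, θ=0.083, ω=0.050
apply F[26]=+3.577 → step 27: x=-0.415, v=-0.335, θ=0.083, ω=0.027
apply F[27]=+3.382 → step 28: x=-0.421, v=-0.304, θ=0.084, ω=0.006
apply F[28]=+3.198 → step 29: x=-0.427, v=-0.275, θ=0.084, ω=-0.012
apply F[29]=+3.024 → step 30: x=-0.432, v=-0.247, θ=0.083, ω=-0.027
apply F[30]=+2.860 → step 31: x=-0.437, v=-0.221, θ=0.083, ω=-0.040
apply F[31]=+2.705 → step 32: x=-0.441, v=-0.197, θ=0.082, ω=-0.052
apply F[32]=+2.559 → step 33: x=-0.445, v=-0.174, θ=0.081, ω=-0.061
apply F[33]=+2.423 → step 34: x=-0.448, v=-0.153, θ=0.079, ω=-0.070
apply F[34]=+2.295 → step 35: x=-0.451, v=-0.132, θ=0.078, ω=-0.076
apply F[35]=+2.175 → step 36: x=-0.453, v=-0.113, θ=0.076, ω=-0.082
Max |angle| over trajectory = 0.203 rad; bound = 0.259 → within bound.

Answer: yes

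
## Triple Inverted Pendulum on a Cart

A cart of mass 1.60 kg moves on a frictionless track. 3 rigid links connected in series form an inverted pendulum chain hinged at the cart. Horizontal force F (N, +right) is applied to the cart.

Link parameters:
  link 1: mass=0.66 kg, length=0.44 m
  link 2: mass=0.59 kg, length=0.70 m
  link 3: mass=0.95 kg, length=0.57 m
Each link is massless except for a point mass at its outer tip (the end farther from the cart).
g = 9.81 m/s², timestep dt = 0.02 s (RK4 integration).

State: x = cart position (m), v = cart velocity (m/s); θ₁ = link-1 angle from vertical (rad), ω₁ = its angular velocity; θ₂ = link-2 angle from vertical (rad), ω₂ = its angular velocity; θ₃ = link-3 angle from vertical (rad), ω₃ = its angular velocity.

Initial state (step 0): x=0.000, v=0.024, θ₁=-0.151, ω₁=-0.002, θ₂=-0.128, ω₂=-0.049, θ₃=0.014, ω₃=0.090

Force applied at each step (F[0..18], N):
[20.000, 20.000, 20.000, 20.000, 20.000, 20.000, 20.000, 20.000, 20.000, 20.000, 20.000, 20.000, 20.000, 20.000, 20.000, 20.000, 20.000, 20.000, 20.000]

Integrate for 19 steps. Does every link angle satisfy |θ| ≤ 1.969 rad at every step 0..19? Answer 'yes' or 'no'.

Answer: yes

Derivation:
apply F[0]=+20.000 → step 1: x=0.003, v=0.305, θ₁=-0.158, ω₁=-0.719, θ₂=-0.129, ω₂=-0.079, θ₃=0.017, ω₃=0.185
apply F[1]=+20.000 → step 2: x=0.012, v=0.585, θ₁=-0.180, ω₁=-1.448, θ₂=-0.131, ω₂=-0.099, θ₃=0.021, ω₃=0.273
apply F[2]=+20.000 → step 3: x=0.027, v=0.863, θ₁=-0.216, ω₁=-2.189, θ₂=-0.133, ω₂=-0.104, θ₃=0.028, ω₃=0.346
apply F[3]=+20.000 → step 4: x=0.047, v=1.133, θ₁=-0.267, ω₁=-2.926, θ₂=-0.135, ω₂=-0.095, θ₃=0.035, ω₃=0.393
apply F[4]=+20.000 → step 5: x=0.072, v=1.389, θ₁=-0.333, ω₁=-3.624, θ₂=-0.137, ω₂=-0.090, θ₃=0.043, ω₃=0.404
apply F[5]=+20.000 → step 6: x=0.102, v=1.622, θ₁=-0.412, ω₁=-4.238, θ₂=-0.139, ω₂=-0.115, θ₃=0.051, ω₃=0.377
apply F[6]=+20.000 → step 7: x=0.137, v=1.827, θ₁=-0.502, ω₁=-4.739, θ₂=-0.142, ω₂=-0.194, θ₃=0.058, ω₃=0.316
apply F[7]=+20.000 → step 8: x=0.175, v=2.005, θ₁=-0.601, ω₁=-5.125, θ₂=-0.147, ω₂=-0.342, θ₃=0.063, ω₃=0.231
apply F[8]=+20.000 → step 9: x=0.217, v=2.158, θ₁=-0.706, ω₁=-5.416, θ₂=-0.156, ω₂=-0.560, θ₃=0.067, ω₃=0.132
apply F[9]=+20.000 → step 10: x=0.261, v=2.290, θ₁=-0.817, ω₁=-5.635, θ₂=-0.170, ω₂=-0.842, θ₃=0.069, ω₃=0.025
apply F[10]=+20.000 → step 11: x=0.308, v=2.404, θ₁=-0.931, ω₁=-5.803, θ₂=-0.190, ω₂=-1.179, θ₃=0.068, ω₃=-0.088
apply F[11]=+20.000 → step 12: x=0.357, v=2.502, θ₁=-1.049, ω₁=-5.933, θ₂=-0.217, ω₂=-1.565, θ₃=0.065, ω₃=-0.207
apply F[12]=+20.000 → step 13: x=0.408, v=2.588, θ₁=-1.168, ω₁=-6.030, θ₂=-0.253, ω₂=-1.993, θ₃=0.060, ω₃=-0.335
apply F[13]=+20.000 → step 14: x=0.461, v=2.661, θ₁=-1.290, ω₁=-6.094, θ₂=-0.297, ω₂=-2.456, θ₃=0.052, ω₃=-0.476
apply F[14]=+20.000 → step 15: x=0.514, v=2.724, θ₁=-1.412, ω₁=-6.119, θ₂=-0.351, ω₂=-2.947, θ₃=0.041, ω₃=-0.637
apply F[15]=+20.000 → step 16: x=0.570, v=2.779, θ₁=-1.534, ω₁=-6.096, θ₂=-0.415, ω₂=-3.459, θ₃=0.026, ω₃=-0.826
apply F[16]=+20.000 → step 17: x=0.626, v=2.830, θ₁=-1.655, ω₁=-6.011, θ₂=-0.490, ω₂=-3.983, θ₃=0.007, ω₃=-1.052
apply F[17]=+20.000 → step 18: x=0.683, v=2.879, θ₁=-1.774, ω₁=-5.850, θ₂=-0.575, ω₂=-4.507, θ₃=-0.016, ω₃=-1.328
apply F[18]=+20.000 → step 19: x=0.741, v=2.931, θ₁=-1.889, ω₁=-5.594, θ₂=-0.670, ω₂=-5.020, θ₃=-0.046, ω₃=-1.665
Max |angle| over trajectory = 1.889 rad; bound = 1.969 → within bound.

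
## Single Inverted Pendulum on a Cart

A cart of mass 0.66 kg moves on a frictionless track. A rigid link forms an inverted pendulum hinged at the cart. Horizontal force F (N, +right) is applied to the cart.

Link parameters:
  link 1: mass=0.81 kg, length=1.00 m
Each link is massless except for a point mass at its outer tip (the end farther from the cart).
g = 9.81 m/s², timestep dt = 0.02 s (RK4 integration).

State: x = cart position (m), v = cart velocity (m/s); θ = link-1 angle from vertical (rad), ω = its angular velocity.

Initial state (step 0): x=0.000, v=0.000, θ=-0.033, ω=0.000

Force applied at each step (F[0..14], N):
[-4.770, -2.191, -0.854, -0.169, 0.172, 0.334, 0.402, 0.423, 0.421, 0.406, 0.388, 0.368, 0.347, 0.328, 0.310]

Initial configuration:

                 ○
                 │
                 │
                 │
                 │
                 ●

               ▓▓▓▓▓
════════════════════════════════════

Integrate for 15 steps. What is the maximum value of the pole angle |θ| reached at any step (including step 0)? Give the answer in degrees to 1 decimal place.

Answer: 1.9°

Derivation:
apply F[0]=-4.770 → step 1: x=-0.001, v=-0.137, θ=-0.032, ω=0.130
apply F[1]=-2.191 → step 2: x=-0.005, v=-0.196, θ=-0.029, ω=0.183
apply F[2]=-0.854 → step 3: x=-0.009, v=-0.215, θ=-0.025, ω=0.197
apply F[3]=-0.169 → step 4: x=-0.013, v=-0.215, θ=-0.021, ω=0.193
apply F[4]=+0.172 → step 5: x=-0.017, v=-0.205, θ=-0.017, ω=0.179
apply F[5]=+0.334 → step 6: x=-0.021, v=-0.191, θ=-0.014, ω=0.162
apply F[6]=+0.402 → step 7: x=-0.025, v=-0.176, θ=-0.011, ω=0.145
apply F[7]=+0.423 → step 8: x=-0.028, v=-0.161, θ=-0.008, ω=0.128
apply F[8]=+0.421 → step 9: x=-0.031, v=-0.147, θ=-0.006, ω=0.112
apply F[9]=+0.406 → step 10: x=-0.034, v=-0.133, θ=-0.003, ω=0.098
apply F[10]=+0.388 → step 11: x=-0.037, v=-0.121, θ=-0.002, ω=0.085
apply F[11]=+0.368 → step 12: x=-0.039, v=-0.110, θ=-0.000, ω=0.074
apply F[12]=+0.347 → step 13: x=-0.041, v=-0.099, θ=0.001, ω=0.063
apply F[13]=+0.328 → step 14: x=-0.043, v=-0.090, θ=0.003, ω=0.054
apply F[14]=+0.310 → step 15: x=-0.045, v=-0.081, θ=0.004, ω=0.046
Max |angle| over trajectory = 0.033 rad = 1.9°.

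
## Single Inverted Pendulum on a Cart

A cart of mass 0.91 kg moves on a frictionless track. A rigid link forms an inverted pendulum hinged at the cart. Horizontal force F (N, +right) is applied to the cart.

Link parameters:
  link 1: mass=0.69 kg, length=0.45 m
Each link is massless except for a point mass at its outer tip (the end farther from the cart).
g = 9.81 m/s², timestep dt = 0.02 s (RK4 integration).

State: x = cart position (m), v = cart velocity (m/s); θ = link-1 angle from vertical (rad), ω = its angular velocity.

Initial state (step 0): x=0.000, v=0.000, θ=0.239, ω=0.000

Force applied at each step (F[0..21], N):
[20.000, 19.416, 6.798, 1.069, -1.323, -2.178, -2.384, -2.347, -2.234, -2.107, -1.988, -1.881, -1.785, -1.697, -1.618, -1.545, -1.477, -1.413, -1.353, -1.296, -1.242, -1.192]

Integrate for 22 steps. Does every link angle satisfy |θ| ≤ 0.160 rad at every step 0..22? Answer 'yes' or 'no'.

apply F[0]=+20.000 → step 1: x=0.004, v=0.390, θ=0.232, ω=-0.740
apply F[1]=+19.416 → step 2: x=0.016, v=0.772, θ=0.210, ω=-1.473
apply F[2]=+6.798 → step 3: x=0.032, v=0.893, θ=0.178, ω=-1.653
apply F[3]=+1.069 → step 4: x=0.050, v=0.896, θ=0.146, ω=-1.589
apply F[4]=-1.323 → step 5: x=0.067, v=0.850, θ=0.116, ω=-1.431
apply F[5]=-2.178 → step 6: x=0.084, v=0.789, θ=0.089, ω=-1.251
apply F[6]=-2.384 → step 7: x=0.099, v=0.726, θ=0.066, ω=-1.079
apply F[7]=-2.347 → step 8: x=0.113, v=0.667, θ=0.046, ω=-0.923
apply F[8]=-2.234 → step 9: x=0.126, v=0.613, θ=0.029, ω=-0.786
apply F[9]=-2.107 → step 10: x=0.138, v=0.563, θ=0.014, ω=-0.667
apply F[10]=-1.988 → step 11: x=0.148, v=0.519, θ=0.002, ω=-0.564
apply F[11]=-1.881 → step 12: x=0.158, v=0.478, θ=-0.009, ω=-0.475
apply F[12]=-1.785 → step 13: x=0.167, v=0.440, θ=-0.017, ω=-0.398
apply F[13]=-1.697 → step 14: x=0.176, v=0.406, θ=-0.025, ω=-0.331
apply F[14]=-1.618 → step 15: x=0.184, v=0.375, θ=-0.031, ω=-0.273
apply F[15]=-1.545 → step 16: x=0.191, v=0.346, θ=-0.036, ω=-0.223
apply F[16]=-1.477 → step 17: x=0.198, v=0.319, θ=-0.040, ω=-0.180
apply F[17]=-1.413 → step 18: x=0.204, v=0.294, θ=-0.043, ω=-0.143
apply F[18]=-1.353 → step 19: x=0.209, v=0.271, θ=-0.045, ω=-0.111
apply F[19]=-1.296 → step 20: x=0.215, v=0.249, θ=-0.047, ω=-0.083
apply F[20]=-1.242 → step 21: x=0.219, v=0.229, θ=-0.049, ω=-0.059
apply F[21]=-1.192 → step 22: x=0.224, v=0.210, θ=-0.050, ω=-0.039
Max |angle| over trajectory = 0.239 rad; bound = 0.160 → exceeded.

Answer: no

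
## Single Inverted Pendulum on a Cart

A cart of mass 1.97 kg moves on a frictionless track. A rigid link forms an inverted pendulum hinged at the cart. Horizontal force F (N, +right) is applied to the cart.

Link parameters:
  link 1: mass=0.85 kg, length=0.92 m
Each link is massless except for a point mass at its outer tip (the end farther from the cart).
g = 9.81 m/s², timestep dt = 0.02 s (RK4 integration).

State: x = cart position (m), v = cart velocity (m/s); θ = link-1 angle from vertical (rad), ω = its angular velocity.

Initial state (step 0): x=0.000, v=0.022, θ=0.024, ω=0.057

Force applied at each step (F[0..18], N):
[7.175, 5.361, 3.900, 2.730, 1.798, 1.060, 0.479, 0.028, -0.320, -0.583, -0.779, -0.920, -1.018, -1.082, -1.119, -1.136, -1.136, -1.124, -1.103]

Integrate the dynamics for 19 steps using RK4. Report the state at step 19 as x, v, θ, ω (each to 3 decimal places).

apply F[0]=+7.175 → step 1: x=0.001, v=0.093, θ=0.024, ω=-0.015
apply F[1]=+5.361 → step 2: x=0.004, v=0.145, θ=0.024, ω=-0.066
apply F[2]=+3.900 → step 3: x=0.007, v=0.183, θ=0.022, ω=-0.103
apply F[3]=+2.730 → step 4: x=0.011, v=0.209, θ=0.020, ω=-0.126
apply F[4]=+1.798 → step 5: x=0.015, v=0.225, θ=0.017, ω=-0.141
apply F[5]=+1.060 → step 6: x=0.020, v=0.235, θ=0.014, ω=-0.147
apply F[6]=+0.479 → step 7: x=0.024, v=0.239, θ=0.011, ω=-0.149
apply F[7]=+0.028 → step 8: x=0.029, v=0.238, θ=0.008, ω=-0.146
apply F[8]=-0.320 → step 9: x=0.034, v=0.234, θ=0.005, ω=-0.141
apply F[9]=-0.583 → step 10: x=0.039, v=0.228, θ=0.003, ω=-0.133
apply F[10]=-0.779 → step 11: x=0.043, v=0.220, θ=0.000, ω=-0.124
apply F[11]=-0.920 → step 12: x=0.047, v=0.211, θ=-0.002, ω=-0.114
apply F[12]=-1.018 → step 13: x=0.051, v=0.201, θ=-0.005, ω=-0.104
apply F[13]=-1.082 → step 14: x=0.055, v=0.190, θ=-0.007, ω=-0.094
apply F[14]=-1.119 → step 15: x=0.059, v=0.180, θ=-0.008, ω=-0.084
apply F[15]=-1.136 → step 16: x=0.063, v=0.169, θ=-0.010, ω=-0.074
apply F[16]=-1.136 → step 17: x=0.066, v=0.158, θ=-0.011, ω=-0.065
apply F[17]=-1.124 → step 18: x=0.069, v=0.148, θ=-0.012, ω=-0.056
apply F[18]=-1.103 → step 19: x=0.072, v=0.138, θ=-0.014, ω=-0.048

Answer: x=0.072, v=0.138, θ=-0.014, ω=-0.048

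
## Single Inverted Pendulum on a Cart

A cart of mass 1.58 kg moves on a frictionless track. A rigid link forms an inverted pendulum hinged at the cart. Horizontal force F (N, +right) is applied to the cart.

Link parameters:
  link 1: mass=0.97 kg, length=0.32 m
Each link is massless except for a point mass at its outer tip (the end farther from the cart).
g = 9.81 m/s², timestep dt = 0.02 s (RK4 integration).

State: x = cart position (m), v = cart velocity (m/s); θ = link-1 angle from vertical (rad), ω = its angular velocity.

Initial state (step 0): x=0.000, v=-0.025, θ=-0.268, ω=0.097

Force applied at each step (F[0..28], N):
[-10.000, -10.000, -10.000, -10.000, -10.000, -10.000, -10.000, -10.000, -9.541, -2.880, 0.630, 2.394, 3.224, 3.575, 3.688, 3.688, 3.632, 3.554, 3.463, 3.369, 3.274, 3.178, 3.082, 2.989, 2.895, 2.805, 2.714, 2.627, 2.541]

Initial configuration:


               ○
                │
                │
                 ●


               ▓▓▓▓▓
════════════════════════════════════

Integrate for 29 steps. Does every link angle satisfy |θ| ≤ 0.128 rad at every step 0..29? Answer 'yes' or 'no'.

Answer: no

Derivation:
apply F[0]=-10.000 → step 1: x=-0.001, v=-0.117, θ=-0.265, ω=0.213
apply F[1]=-10.000 → step 2: x=-0.005, v=-0.210, θ=-0.259, ω=0.334
apply F[2]=-10.000 → step 3: x=-0.010, v=-0.303, θ=-0.252, ω=0.461
apply F[3]=-10.000 → step 4: x=-0.017, v=-0.398, θ=-0.241, ω=0.599
apply F[4]=-10.000 → step 5: x=-0.026, v=-0.495, θ=-0.227, ω=0.751
apply F[5]=-10.000 → step 6: x=-0.037, v=-0.594, θ=-0.211, ω=0.918
apply F[6]=-10.000 → step 7: x=-0.050, v=-0.695, θ=-0.191, ω=1.106
apply F[7]=-10.000 → step 8: x=-0.064, v=-0.799, θ=-0.166, ω=1.318
apply F[8]=-9.541 → step 9: x=-0.081, v=-0.902, θ=-0.138, ω=1.542
apply F[9]=-2.880 → step 10: x=-0.100, v=-0.925, θ=-0.107, ω=1.538
apply F[10]=+0.630 → step 11: x=-0.118, v=-0.906, θ=-0.078, ω=1.425
apply F[11]=+2.394 → step 12: x=-0.136, v=-0.869, θ=-0.051, ω=1.269
apply F[12]=+3.224 → step 13: x=-0.153, v=-0.824, θ=-0.027, ω=1.104
apply F[13]=+3.575 → step 14: x=-0.169, v=-0.777, θ=-0.006, ω=0.947
apply F[14]=+3.688 → step 15: x=-0.184, v=-0.730, θ=0.011, ω=0.804
apply F[15]=+3.688 → step 16: x=-0.198, v=-0.686, θ=0.026, ω=0.676
apply F[16]=+3.632 → step 17: x=-0.211, v=-0.644, θ=0.038, ω=0.564
apply F[17]=+3.554 → step 18: x=-0.224, v=-0.604, θ=0.048, ω=0.467
apply F[18]=+3.463 → step 19: x=-0.235, v=-0.567, θ=0.057, ω=0.382
apply F[19]=+3.369 → step 20: x=-0.246, v=-0.531, θ=0.064, ω=0.309
apply F[20]=+3.274 → step 21: x=-0.257, v=-0.498, θ=0.069, ω=0.246
apply F[21]=+3.178 → step 22: x=-0.266, v=-0.466, θ=0.074, ω=0.192
apply F[22]=+3.082 → step 23: x=-0.275, v=-0.436, θ=0.077, ω=0.145
apply F[23]=+2.989 → step 24: x=-0.284, v=-0.408, θ=0.080, ω=0.105
apply F[24]=+2.895 → step 25: x=-0.292, v=-0.381, θ=0.081, ω=0.070
apply F[25]=+2.805 → step 26: x=-0.299, v=-0.356, θ=0.083, ω=0.041
apply F[26]=+2.714 → step 27: x=-0.306, v=-0.331, θ=0.083, ω=0.016
apply F[27]=+2.627 → step 28: x=-0.312, v=-0.308, θ=0.083, ω=-0.005
apply F[28]=+2.541 → step 29: x=-0.318, v=-0.286, θ=0.083, ω=-0.023
Max |angle| over trajectory = 0.268 rad; bound = 0.128 → exceeded.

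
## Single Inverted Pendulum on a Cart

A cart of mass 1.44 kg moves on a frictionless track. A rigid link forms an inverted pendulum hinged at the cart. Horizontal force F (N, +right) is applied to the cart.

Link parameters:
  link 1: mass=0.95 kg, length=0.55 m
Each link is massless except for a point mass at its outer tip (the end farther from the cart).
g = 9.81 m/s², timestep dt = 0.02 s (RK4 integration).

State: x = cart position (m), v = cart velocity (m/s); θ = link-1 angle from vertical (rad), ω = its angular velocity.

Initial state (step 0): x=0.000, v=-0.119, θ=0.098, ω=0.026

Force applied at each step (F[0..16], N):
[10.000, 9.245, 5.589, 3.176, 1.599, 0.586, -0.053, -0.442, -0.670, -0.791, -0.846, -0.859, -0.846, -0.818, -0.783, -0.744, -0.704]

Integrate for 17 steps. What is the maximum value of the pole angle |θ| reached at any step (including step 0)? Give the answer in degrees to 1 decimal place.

apply F[0]=+10.000 → step 1: x=-0.001, v=0.007, θ=0.097, ω=-0.166
apply F[1]=+9.245 → step 2: x=0.000, v=0.122, θ=0.092, ω=-0.342
apply F[2]=+5.589 → step 3: x=0.003, v=0.188, θ=0.084, ω=-0.431
apply F[3]=+3.176 → step 4: x=0.007, v=0.222, θ=0.075, ω=-0.464
apply F[4]=+1.599 → step 5: x=0.012, v=0.235, θ=0.066, ω=-0.463
apply F[5]=+0.586 → step 6: x=0.017, v=0.236, θ=0.057, ω=-0.441
apply F[6]=-0.053 → step 7: x=0.021, v=0.228, θ=0.048, ω=-0.409
apply F[7]=-0.442 → step 8: x=0.026, v=0.216, θ=0.040, ω=-0.372
apply F[8]=-0.670 → step 9: x=0.030, v=0.202, θ=0.033, ω=-0.334
apply F[9]=-0.791 → step 10: x=0.034, v=0.188, θ=0.027, ω=-0.296
apply F[10]=-0.846 → step 11: x=0.037, v=0.173, θ=0.021, ω=-0.260
apply F[11]=-0.859 → step 12: x=0.041, v=0.158, θ=0.017, ω=-0.227
apply F[12]=-0.846 → step 13: x=0.044, v=0.145, θ=0.012, ω=-0.198
apply F[13]=-0.818 → step 14: x=0.047, v=0.132, θ=0.009, ω=-0.171
apply F[14]=-0.783 → step 15: x=0.049, v=0.120, θ=0.005, ω=-0.147
apply F[15]=-0.744 → step 16: x=0.051, v=0.110, θ=0.003, ω=-0.126
apply F[16]=-0.704 → step 17: x=0.053, v=0.100, θ=0.000, ω=-0.107
Max |angle| over trajectory = 0.098 rad = 5.6°.

Answer: 5.6°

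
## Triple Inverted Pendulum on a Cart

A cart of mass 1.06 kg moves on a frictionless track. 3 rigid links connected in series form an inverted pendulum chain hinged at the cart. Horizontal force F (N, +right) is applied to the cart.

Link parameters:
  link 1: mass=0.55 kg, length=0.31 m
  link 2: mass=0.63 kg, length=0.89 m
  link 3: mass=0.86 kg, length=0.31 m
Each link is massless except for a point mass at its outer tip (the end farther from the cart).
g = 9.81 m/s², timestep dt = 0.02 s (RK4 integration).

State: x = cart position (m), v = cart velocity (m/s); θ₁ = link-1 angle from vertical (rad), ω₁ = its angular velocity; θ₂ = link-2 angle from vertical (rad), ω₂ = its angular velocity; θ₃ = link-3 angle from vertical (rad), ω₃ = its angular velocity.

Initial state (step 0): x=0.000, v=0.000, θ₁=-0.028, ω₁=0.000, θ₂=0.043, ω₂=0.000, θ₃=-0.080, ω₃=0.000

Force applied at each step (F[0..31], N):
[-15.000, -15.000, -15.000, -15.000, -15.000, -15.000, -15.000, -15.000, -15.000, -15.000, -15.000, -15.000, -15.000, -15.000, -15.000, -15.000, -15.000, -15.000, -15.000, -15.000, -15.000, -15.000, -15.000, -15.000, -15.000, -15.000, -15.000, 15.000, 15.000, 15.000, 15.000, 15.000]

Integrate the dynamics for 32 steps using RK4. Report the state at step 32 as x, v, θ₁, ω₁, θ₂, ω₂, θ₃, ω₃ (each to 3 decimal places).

apply F[0]=-15.000 → step 1: x=-0.003, v=-0.273, θ₁=-0.021, ω₁=0.748, θ₂=0.044, ω₂=0.093, θ₃=-0.082, ω₃=-0.184
apply F[1]=-15.000 → step 2: x=-0.011, v=-0.553, θ₁=0.002, ω₁=1.552, θ₂=0.047, ω₂=0.172, θ₃=-0.087, ω₃=-0.365
apply F[2]=-15.000 → step 3: x=-0.025, v=-0.842, θ₁=0.042, ω₁=2.459, θ₂=0.051, ω₂=0.225, θ₃=-0.096, ω₃=-0.534
apply F[3]=-15.000 → step 4: x=-0.045, v=-1.140, θ₁=0.101, ω₁=3.477, θ₂=0.055, ω₂=0.244, θ₃=-0.108, ω₃=-0.667
apply F[4]=-15.000 → step 5: x=-0.070, v=-1.435, θ₁=0.182, ω₁=4.537, θ₂=0.060, ω₂=0.241, θ₃=-0.123, ω₃=-0.729
apply F[5]=-15.000 → step 6: x=-0.102, v=-1.705, θ₁=0.282, ω₁=5.488, θ₂=0.065, ω₂=0.254, θ₃=-0.137, ω₃=-0.690
apply F[6]=-15.000 → step 7: x=-0.138, v=-1.933, θ₁=0.399, ω₁=6.197, θ₂=0.071, ω₂=0.324, θ₃=-0.150, ω₃=-0.559
apply F[7]=-15.000 → step 8: x=-0.179, v=-2.116, θ₁=0.528, ω₁=6.658, θ₂=0.079, ω₂=0.471, θ₃=-0.159, ω₃=-0.376
apply F[8]=-15.000 → step 9: x=-0.223, v=-2.264, θ₁=0.665, ω₁=6.946, θ₂=0.090, ω₂=0.687, θ₃=-0.164, ω₃=-0.175
apply F[9]=-15.000 → step 10: x=-0.269, v=-2.386, θ₁=0.806, ω₁=7.136, θ₂=0.106, ω₂=0.958, θ₃=-0.166, ω₃=0.026
apply F[10]=-15.000 → step 11: x=-0.318, v=-2.487, θ₁=0.950, ω₁=7.275, θ₂=0.129, ω₂=1.273, θ₃=-0.163, ω₃=0.222
apply F[11]=-15.000 → step 12: x=-0.369, v=-2.572, θ₁=1.096, ω₁=7.389, θ₂=0.158, ω₂=1.625, θ₃=-0.157, ω₃=0.415
apply F[12]=-15.000 → step 13: x=-0.421, v=-2.641, θ₁=1.245, ω₁=7.484, θ₂=0.194, ω₂=2.009, θ₃=-0.147, ω₃=0.608
apply F[13]=-15.000 → step 14: x=-0.474, v=-2.699, θ₁=1.396, ω₁=7.557, θ₂=0.238, ω₂=2.421, θ₃=-0.133, ω₃=0.807
apply F[14]=-15.000 → step 15: x=-0.529, v=-2.747, θ₁=1.547, ω₁=7.598, θ₂=0.291, ω₂=2.859, θ₃=-0.114, ω₃=1.020
apply F[15]=-15.000 → step 16: x=-0.584, v=-2.789, θ₁=1.699, ω₁=7.587, θ₂=0.353, ω₂=3.316, θ₃=-0.092, ω₃=1.257
apply F[16]=-15.000 → step 17: x=-0.640, v=-2.832, θ₁=1.850, ω₁=7.494, θ₂=0.424, ω₂=3.787, θ₃=-0.064, ω₃=1.530
apply F[17]=-15.000 → step 18: x=-0.697, v=-2.882, θ₁=1.998, ω₁=7.278, θ₂=0.504, ω₂=4.260, θ₃=-0.030, ω₃=1.854
apply F[18]=-15.000 → step 19: x=-0.756, v=-2.947, θ₁=2.140, ω₁=6.888, θ₂=0.594, ω₂=4.720, θ₃=0.011, ω₃=2.245
apply F[19]=-15.000 → step 20: x=-0.816, v=-3.038, θ₁=2.272, ω₁=6.265, θ₂=0.693, ω₂=5.145, θ₃=0.060, ω₃=2.723
apply F[20]=-15.000 → step 21: x=-0.877, v=-3.160, θ₁=2.389, ω₁=5.363, θ₂=0.799, ω₂=5.513, θ₃=0.120, ω₃=3.303
apply F[21]=-15.000 → step 22: x=-0.942, v=-3.313, θ₁=2.485, ω₁=4.162, θ₂=0.913, ω₂=5.806, θ₃=0.193, ω₃=3.997
apply F[22]=-15.000 → step 23: x=-1.010, v=-3.491, θ₁=2.553, ω₁=2.683, θ₂=1.031, ω₂=6.023, θ₃=0.281, ω₃=4.805
apply F[23]=-15.000 → step 24: x=-1.082, v=-3.682, θ₁=2.590, ω₁=0.977, θ₂=1.153, ω₂=6.184, θ₃=0.386, ω₃=5.728
apply F[24]=-15.000 → step 25: x=-1.157, v=-3.865, θ₁=2.591, ω₁=-0.902, θ₂=1.278, ω₂=6.329, θ₃=0.511, ω₃=6.782
apply F[25]=-15.000 → step 26: x=-1.236, v=-4.013, θ₁=2.553, ω₁=-2.923, θ₂=1.407, ω₂=6.507, θ₃=0.659, ω₃=8.031
apply F[26]=-15.000 → step 27: x=-1.317, v=-4.074, θ₁=2.474, ω₁=-5.084, θ₂=1.539, ω₂=6.762, θ₃=0.834, ω₃=9.630
apply F[27]=+15.000 → step 28: x=-1.394, v=-3.553, θ₁=2.365, ω₁=-5.792, θ₂=1.675, ω₂=6.766, θ₃=1.044, ω₃=11.423
apply F[28]=+15.000 → step 29: x=-1.458, v=-2.860, θ₁=2.243, ω₁=-6.264, θ₂=1.809, ω₂=6.681, θ₃=1.294, ω₃=13.611
apply F[29]=+15.000 → step 30: x=-1.507, v=-1.943, θ₁=2.119, ω₁=-5.942, θ₂=1.940, ω₂=6.378, θ₃=1.590, ω₃=15.955
apply F[30]=+15.000 → step 31: x=-1.535, v=-0.873, θ₁=2.015, ω₁=-4.219, θ₂=2.063, ω₂=5.903, θ₃=1.928, ω₃=17.597
apply F[31]=+15.000 → step 32: x=-1.542, v=0.141, θ₁=1.959, ω₁=-1.291, θ₂=2.178, ω₂=5.626, θ₃=2.283, ω₃=17.717

Answer: x=-1.542, v=0.141, θ₁=1.959, ω₁=-1.291, θ₂=2.178, ω₂=5.626, θ₃=2.283, ω₃=17.717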